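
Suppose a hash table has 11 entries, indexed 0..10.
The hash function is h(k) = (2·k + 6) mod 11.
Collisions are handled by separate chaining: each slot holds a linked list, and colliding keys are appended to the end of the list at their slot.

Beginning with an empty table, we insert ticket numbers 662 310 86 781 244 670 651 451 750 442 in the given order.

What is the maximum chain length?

Insert 662: h=10, bucket 10 empty -> new chain.
Insert 310: h=10, bucket 10 nonempty -> append to chain.
Insert 86: h=2, bucket 2 empty -> new chain.
Insert 781: h=6, bucket 6 empty -> new chain.
Insert 244: h=10, bucket 10 nonempty -> append to chain.
Insert 670: h=4, bucket 4 empty -> new chain.
Insert 651: h=10, bucket 10 nonempty -> append to chain.
Insert 451: h=6, bucket 6 nonempty -> append to chain.
Insert 750: h=10, bucket 10 nonempty -> append to chain.
Insert 442: h=10, bucket 10 nonempty -> append to chain.
Final buckets:
0: .
1: .
2: 86
3: .
4: 670
5: .
6: 781 -> 451
7: .
8: .
9: .
10: 662 -> 310 -> 244 -> 651 -> 750 -> 442

6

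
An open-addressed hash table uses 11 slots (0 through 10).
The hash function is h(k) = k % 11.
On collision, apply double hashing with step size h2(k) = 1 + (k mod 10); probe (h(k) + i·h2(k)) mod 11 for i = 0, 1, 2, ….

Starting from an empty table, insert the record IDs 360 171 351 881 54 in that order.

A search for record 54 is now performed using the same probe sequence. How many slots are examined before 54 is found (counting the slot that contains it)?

2

360: h=8 => slot 8
171: h=6 => slot 6
351: h=10 => slot 10
881: h=1 => slot 1
54: h=10, h2=5, probe 10,4 => slot 4
Table: [., 881, ., ., 54, ., 171, ., 360, ., 351]
Lookup 54: h=10, h2=5, probe 10,4 → found at 4.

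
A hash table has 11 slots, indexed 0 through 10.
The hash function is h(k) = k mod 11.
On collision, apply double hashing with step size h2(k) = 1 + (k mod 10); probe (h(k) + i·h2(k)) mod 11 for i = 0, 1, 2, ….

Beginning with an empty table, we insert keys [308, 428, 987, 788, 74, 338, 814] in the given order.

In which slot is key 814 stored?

5

Insert 308: h=0, slot 0 empty => index 0.
Insert 428: h=10, slot 10 empty => index 10.
Insert 987: h=8, slot 8 empty => index 8.
Insert 788: h=7, slot 7 empty => index 7.
Insert 74: h=8, h2=5, slot 8 occupied => index 2.
Insert 338: h=8, h2=9, slot 8 occupied => index 6.
Insert 814: h=0, h2=5, slot 0 occupied => index 5.
Table: [308, ∅, 74, ∅, ∅, 814, 338, 788, 987, ∅, 428]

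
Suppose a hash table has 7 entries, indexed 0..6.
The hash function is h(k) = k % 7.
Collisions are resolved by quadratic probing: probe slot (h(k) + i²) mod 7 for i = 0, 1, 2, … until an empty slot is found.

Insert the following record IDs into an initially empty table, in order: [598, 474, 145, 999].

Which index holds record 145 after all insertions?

6

598: h=3 => slot 3
474: h=5 => slot 5
145: h=5, probe 5,6 => slot 6
999: h=5, probe 5,6,2 => slot 2
Table: [., ., 999, 598, ., 474, 145]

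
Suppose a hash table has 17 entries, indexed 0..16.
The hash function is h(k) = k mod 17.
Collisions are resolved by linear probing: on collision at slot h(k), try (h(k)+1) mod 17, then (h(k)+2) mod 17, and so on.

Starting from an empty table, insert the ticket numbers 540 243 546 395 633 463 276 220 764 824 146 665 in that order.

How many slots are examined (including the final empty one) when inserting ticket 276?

540 hashes to 13; slot 13 is free → place at 13.
243 hashes to 5; slot 5 is free → place at 5.
546 hashes to 2; slot 2 is free → place at 2.
395 hashes to 4; slot 4 is free → place at 4.
633 hashes to 4; 4,5 taken → place at 6.
463 hashes to 4; 4,5,6 taken → place at 7.
276 hashes to 4; 4,5,6,7 taken → place at 8.
220 hashes to 16; slot 16 is free → place at 16.
764 hashes to 16; 16 taken → place at 0.
824 hashes to 8; 8 taken → place at 9.
146 hashes to 10; slot 10 is free → place at 10.
665 hashes to 2; 2 taken → place at 3.
Table: [764, -, 546, 665, 395, 243, 633, 463, 276, 824, 146, -, -, 540, -, -, 220]

5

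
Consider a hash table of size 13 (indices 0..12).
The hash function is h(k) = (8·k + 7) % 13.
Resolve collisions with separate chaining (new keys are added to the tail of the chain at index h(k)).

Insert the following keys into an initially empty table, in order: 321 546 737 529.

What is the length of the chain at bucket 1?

3

321 -> bucket 1
546 -> bucket 7
737 -> bucket 1 (collision)
529 -> bucket 1 (collision)
Final buckets:
0: —
1: 321 -> 737 -> 529
2: —
3: —
4: —
5: —
6: —
7: 546
8: —
9: —
10: —
11: —
12: —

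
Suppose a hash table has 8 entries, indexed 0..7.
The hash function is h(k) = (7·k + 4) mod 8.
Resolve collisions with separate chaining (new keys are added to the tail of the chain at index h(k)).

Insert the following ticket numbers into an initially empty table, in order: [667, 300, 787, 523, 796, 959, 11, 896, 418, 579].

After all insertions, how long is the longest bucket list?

5

667 → bucket 1
300 → bucket 0
787 → bucket 1 (collision)
523 → bucket 1 (collision)
796 → bucket 0 (collision)
959 → bucket 5
11 → bucket 1 (collision)
896 → bucket 4
418 → bucket 2
579 → bucket 1 (collision)
Final buckets:
0: 300 -> 796
1: 667 -> 787 -> 523 -> 11 -> 579
2: 418
3: -
4: 896
5: 959
6: -
7: -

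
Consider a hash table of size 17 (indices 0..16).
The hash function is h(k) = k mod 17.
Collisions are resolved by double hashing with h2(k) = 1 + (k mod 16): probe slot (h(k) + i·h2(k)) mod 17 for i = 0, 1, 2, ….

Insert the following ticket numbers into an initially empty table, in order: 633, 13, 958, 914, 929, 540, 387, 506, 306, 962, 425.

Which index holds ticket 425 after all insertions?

633 hashes to 4; slot 4 is free => place at 4.
13 hashes to 13; slot 13 is free => place at 13.
958 hashes to 6; slot 6 is free => place at 6.
914 hashes to 13, h2=3; 13 taken => place at 16.
929 hashes to 11; slot 11 is free => place at 11.
540 hashes to 13, h2=13; 13 taken => place at 9.
387 hashes to 13, h2=4; 13 taken => place at 0.
506 hashes to 13, h2=11; 13 taken => place at 7.
306 hashes to 0, h2=3; 0 taken => place at 3.
962 hashes to 10; slot 10 is free => place at 10.
425 hashes to 0, h2=10; 0,10,3,13,6,16,9 taken => place at 2.
Table: [387, -, 425, 306, 633, -, 958, 506, -, 540, 962, 929, -, 13, -, -, 914]

2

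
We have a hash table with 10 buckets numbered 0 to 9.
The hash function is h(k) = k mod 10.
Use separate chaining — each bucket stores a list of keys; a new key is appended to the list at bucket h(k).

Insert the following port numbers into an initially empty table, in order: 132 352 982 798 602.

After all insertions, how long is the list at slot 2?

132 → bucket 2
352 → bucket 2 (collision)
982 → bucket 2 (collision)
798 → bucket 8
602 → bucket 2 (collision)
Final buckets:
0: ∅
1: ∅
2: 132 -> 352 -> 982 -> 602
3: ∅
4: ∅
5: ∅
6: ∅
7: ∅
8: 798
9: ∅

4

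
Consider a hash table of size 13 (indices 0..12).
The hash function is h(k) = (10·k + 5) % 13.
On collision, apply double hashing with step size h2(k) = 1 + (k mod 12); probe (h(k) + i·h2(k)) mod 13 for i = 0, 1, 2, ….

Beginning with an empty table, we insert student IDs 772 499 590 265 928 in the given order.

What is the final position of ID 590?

772: h=3 -> slot 3
499: h=3, h2=8, probe 3,11 -> slot 11
590: h=3, h2=3, probe 3,6 -> slot 6
265: h=3, h2=2, probe 3,5 -> slot 5
928: h=3, h2=5, probe 3,8 -> slot 8
Table: [_, _, _, 772, _, 265, 590, _, 928, _, _, 499, _]

6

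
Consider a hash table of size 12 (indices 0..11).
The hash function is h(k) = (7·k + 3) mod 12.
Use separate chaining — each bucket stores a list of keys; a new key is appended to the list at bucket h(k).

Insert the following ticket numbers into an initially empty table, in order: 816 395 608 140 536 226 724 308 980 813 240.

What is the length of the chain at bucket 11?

Insert 816: h=3, bucket 3 empty → new chain.
Insert 395: h=8, bucket 8 empty → new chain.
Insert 608: h=11, bucket 11 empty → new chain.
Insert 140: h=11, bucket 11 nonempty → append to chain.
Insert 536: h=11, bucket 11 nonempty → append to chain.
Insert 226: h=1, bucket 1 empty → new chain.
Insert 724: h=7, bucket 7 empty → new chain.
Insert 308: h=11, bucket 11 nonempty → append to chain.
Insert 980: h=11, bucket 11 nonempty → append to chain.
Insert 813: h=6, bucket 6 empty → new chain.
Insert 240: h=3, bucket 3 nonempty → append to chain.
Final buckets:
0: .
1: 226
2: .
3: 816 -> 240
4: .
5: .
6: 813
7: 724
8: 395
9: .
10: .
11: 608 -> 140 -> 536 -> 308 -> 980

5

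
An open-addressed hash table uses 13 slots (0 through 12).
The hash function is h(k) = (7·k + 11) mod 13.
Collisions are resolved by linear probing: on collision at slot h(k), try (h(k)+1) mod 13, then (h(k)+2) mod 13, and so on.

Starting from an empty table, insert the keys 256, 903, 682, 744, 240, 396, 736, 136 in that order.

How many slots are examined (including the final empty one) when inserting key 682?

Insert 256: h=9, slot 9 empty => index 9.
Insert 903: h=1, slot 1 empty => index 1.
Insert 682: h=1, slot 1 occupied => index 2.
Insert 744: h=6, slot 6 empty => index 6.
Insert 240: h=1, slots 1,2 occupied => index 3.
Insert 396: h=1, slots 1,2,3 occupied => index 4.
Insert 736: h=2, slots 2,3,4 occupied => index 5.
Insert 136: h=1, slots 1,2,3,4,5,6 occupied => index 7.
Table: [_, 903, 682, 240, 396, 736, 744, 136, _, 256, _, _, _]

2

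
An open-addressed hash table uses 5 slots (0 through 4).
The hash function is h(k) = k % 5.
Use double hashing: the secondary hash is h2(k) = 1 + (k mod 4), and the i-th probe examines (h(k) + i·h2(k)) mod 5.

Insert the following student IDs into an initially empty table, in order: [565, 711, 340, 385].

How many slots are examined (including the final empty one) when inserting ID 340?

3

Insert 565: h=0, slot 0 empty => index 0.
Insert 711: h=1, slot 1 empty => index 1.
Insert 340: h=0, h2=1, slots 0,1 occupied => index 2.
Insert 385: h=0, h2=2, slots 0,2 occupied => index 4.
Table: [565, 711, 340, ., 385]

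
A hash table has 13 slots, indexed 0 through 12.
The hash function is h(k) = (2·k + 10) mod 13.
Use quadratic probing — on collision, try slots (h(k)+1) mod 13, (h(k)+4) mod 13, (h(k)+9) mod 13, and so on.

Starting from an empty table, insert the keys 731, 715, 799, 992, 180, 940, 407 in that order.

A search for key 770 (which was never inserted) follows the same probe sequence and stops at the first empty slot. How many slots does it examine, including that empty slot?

731 hashes to 3; slot 3 is free → place at 3.
715 hashes to 10; slot 10 is free → place at 10.
799 hashes to 9; slot 9 is free → place at 9.
992 hashes to 5; slot 5 is free → place at 5.
180 hashes to 6; slot 6 is free → place at 6.
940 hashes to 5; 5,6,9 taken → place at 1.
407 hashes to 5; 5,6,9,1 taken → place at 8.
Table: [—, 940, —, 731, —, 992, 180, —, 407, 799, 715, —, —]
Lookup 770: h=3, probe 3,4 → slot 4 empty, not found.

2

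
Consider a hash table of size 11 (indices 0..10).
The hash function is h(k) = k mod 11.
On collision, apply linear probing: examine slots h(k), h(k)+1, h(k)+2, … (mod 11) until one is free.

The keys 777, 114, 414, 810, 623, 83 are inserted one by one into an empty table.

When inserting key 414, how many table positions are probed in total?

Insert 777: h=7, slot 7 empty → index 7.
Insert 114: h=4, slot 4 empty → index 4.
Insert 414: h=7, slot 7 occupied → index 8.
Insert 810: h=7, slots 7,8 occupied → index 9.
Insert 623: h=7, slots 7,8,9 occupied → index 10.
Insert 83: h=6, slot 6 empty → index 6.
Table: [—, —, —, —, 114, —, 83, 777, 414, 810, 623]

2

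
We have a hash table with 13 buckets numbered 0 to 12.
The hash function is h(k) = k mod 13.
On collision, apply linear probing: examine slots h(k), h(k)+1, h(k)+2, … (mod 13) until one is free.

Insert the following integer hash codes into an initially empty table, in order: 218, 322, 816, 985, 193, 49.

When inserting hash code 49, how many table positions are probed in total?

6

218 hashes to 10; slot 10 is free => place at 10.
322 hashes to 10; 10 taken => place at 11.
816 hashes to 10; 10,11 taken => place at 12.
985 hashes to 10; 10,11,12 taken => place at 0.
193 hashes to 11; 11,12,0 taken => place at 1.
49 hashes to 10; 10,11,12,0,1 taken => place at 2.
Table: [985, 193, 49, -, -, -, -, -, -, -, 218, 322, 816]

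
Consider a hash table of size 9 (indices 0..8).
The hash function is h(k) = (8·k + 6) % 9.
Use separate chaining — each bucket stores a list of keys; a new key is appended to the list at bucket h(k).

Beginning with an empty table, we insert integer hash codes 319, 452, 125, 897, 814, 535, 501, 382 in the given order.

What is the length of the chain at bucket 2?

4

Insert 319: h=2, bucket 2 empty -> new chain.
Insert 452: h=4, bucket 4 empty -> new chain.
Insert 125: h=7, bucket 7 empty -> new chain.
Insert 897: h=0, bucket 0 empty -> new chain.
Insert 814: h=2, bucket 2 nonempty -> append to chain.
Insert 535: h=2, bucket 2 nonempty -> append to chain.
Insert 501: h=0, bucket 0 nonempty -> append to chain.
Insert 382: h=2, bucket 2 nonempty -> append to chain.
Final buckets:
0: 897 -> 501
1: .
2: 319 -> 814 -> 535 -> 382
3: .
4: 452
5: .
6: .
7: 125
8: .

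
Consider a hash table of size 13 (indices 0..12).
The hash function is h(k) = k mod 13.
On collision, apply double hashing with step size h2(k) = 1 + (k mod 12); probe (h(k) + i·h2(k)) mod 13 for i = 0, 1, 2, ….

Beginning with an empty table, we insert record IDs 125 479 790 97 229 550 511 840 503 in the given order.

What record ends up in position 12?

125: h=8 -> slot 8
479: h=11 -> slot 11
790: h=10 -> slot 10
97: h=6 -> slot 6
229: h=8, h2=2, probe 8,10,12 -> slot 12
550: h=4 -> slot 4
511: h=4, h2=8, probe 4,12,7 -> slot 7
840: h=8, h2=1, probe 8,9 -> slot 9
503: h=9, h2=12, probe 9,8,7,6,5 -> slot 5
Table: [-, -, -, -, 550, 503, 97, 511, 125, 840, 790, 479, 229]

229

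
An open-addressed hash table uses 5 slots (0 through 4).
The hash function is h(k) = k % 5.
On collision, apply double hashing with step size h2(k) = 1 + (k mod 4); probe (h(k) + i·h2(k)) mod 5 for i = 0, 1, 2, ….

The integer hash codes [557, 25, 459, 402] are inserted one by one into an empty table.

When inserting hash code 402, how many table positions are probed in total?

3

557: h=2 => slot 2
25: h=0 => slot 0
459: h=4 => slot 4
402: h=2, h2=3, probe 2,0,3 => slot 3
Table: [25, ∅, 557, 402, 459]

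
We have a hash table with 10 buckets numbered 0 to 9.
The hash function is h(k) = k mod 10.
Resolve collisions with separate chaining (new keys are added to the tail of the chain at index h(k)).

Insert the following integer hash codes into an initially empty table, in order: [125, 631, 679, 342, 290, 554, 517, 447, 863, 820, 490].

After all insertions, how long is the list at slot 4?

1

Insert 125: h=5, bucket 5 empty → new chain.
Insert 631: h=1, bucket 1 empty → new chain.
Insert 679: h=9, bucket 9 empty → new chain.
Insert 342: h=2, bucket 2 empty → new chain.
Insert 290: h=0, bucket 0 empty → new chain.
Insert 554: h=4, bucket 4 empty → new chain.
Insert 517: h=7, bucket 7 empty → new chain.
Insert 447: h=7, bucket 7 nonempty → append to chain.
Insert 863: h=3, bucket 3 empty → new chain.
Insert 820: h=0, bucket 0 nonempty → append to chain.
Insert 490: h=0, bucket 0 nonempty → append to chain.
Final buckets:
0: 290 -> 820 -> 490
1: 631
2: 342
3: 863
4: 554
5: 125
6: _
7: 517 -> 447
8: _
9: 679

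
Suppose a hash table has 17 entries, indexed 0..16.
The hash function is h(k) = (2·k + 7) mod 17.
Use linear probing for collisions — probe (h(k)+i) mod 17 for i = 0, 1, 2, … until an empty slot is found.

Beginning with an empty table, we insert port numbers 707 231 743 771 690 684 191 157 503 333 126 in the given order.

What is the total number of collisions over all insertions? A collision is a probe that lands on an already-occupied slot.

Insert 707: h=10, slot 10 empty -> index 10.
Insert 231: h=10, slot 10 occupied -> index 11.
Insert 743: h=14, slot 14 empty -> index 14.
Insert 771: h=2, slot 2 empty -> index 2.
Insert 690: h=10, slots 10,11 occupied -> index 12.
Insert 684: h=15, slot 15 empty -> index 15.
Insert 191: h=15, slot 15 occupied -> index 16.
Insert 157: h=15, slots 15,16 occupied -> index 0.
Insert 503: h=10, slots 10,11,12 occupied -> index 13.
Insert 333: h=10, slots 10,11,12,13,14,15,16,0 occupied -> index 1.
Insert 126: h=4, slot 4 empty -> index 4.
Table: [157, 333, 771, ∅, 126, ∅, ∅, ∅, ∅, ∅, 707, 231, 690, 503, 743, 684, 191]

17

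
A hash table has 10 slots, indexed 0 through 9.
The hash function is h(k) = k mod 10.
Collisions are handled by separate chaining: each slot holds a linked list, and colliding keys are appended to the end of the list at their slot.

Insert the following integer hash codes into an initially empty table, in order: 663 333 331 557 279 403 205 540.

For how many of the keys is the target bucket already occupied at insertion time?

Insert 663: h=3, bucket 3 empty → new chain.
Insert 333: h=3, bucket 3 nonempty → append to chain.
Insert 331: h=1, bucket 1 empty → new chain.
Insert 557: h=7, bucket 7 empty → new chain.
Insert 279: h=9, bucket 9 empty → new chain.
Insert 403: h=3, bucket 3 nonempty → append to chain.
Insert 205: h=5, bucket 5 empty → new chain.
Insert 540: h=0, bucket 0 empty → new chain.
Final buckets:
0: 540
1: 331
2: .
3: 663 -> 333 -> 403
4: .
5: 205
6: .
7: 557
8: .
9: 279

2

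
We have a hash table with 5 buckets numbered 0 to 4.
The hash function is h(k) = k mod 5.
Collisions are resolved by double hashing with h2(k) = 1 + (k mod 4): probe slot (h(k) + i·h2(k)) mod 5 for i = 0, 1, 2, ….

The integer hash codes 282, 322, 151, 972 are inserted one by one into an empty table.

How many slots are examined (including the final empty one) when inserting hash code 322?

2

282 hashes to 2; slot 2 is free → place at 2.
322 hashes to 2, h2=3; 2 taken → place at 0.
151 hashes to 1; slot 1 is free → place at 1.
972 hashes to 2, h2=1; 2 taken → place at 3.
Table: [322, 151, 282, 972, ∅]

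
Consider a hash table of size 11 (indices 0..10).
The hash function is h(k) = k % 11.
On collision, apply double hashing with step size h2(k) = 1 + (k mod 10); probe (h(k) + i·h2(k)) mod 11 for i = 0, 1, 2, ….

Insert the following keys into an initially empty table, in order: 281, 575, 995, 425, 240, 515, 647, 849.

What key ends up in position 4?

281: h=6 => slot 6
575: h=3 => slot 3
995: h=5 => slot 5
425: h=7 => slot 7
240: h=9 => slot 9
515: h=9, h2=6, probe 9,4 => slot 4
647: h=9, h2=8, probe 9,6,3,0 => slot 0
849: h=2 => slot 2
Table: [647, ∅, 849, 575, 515, 995, 281, 425, ∅, 240, ∅]

515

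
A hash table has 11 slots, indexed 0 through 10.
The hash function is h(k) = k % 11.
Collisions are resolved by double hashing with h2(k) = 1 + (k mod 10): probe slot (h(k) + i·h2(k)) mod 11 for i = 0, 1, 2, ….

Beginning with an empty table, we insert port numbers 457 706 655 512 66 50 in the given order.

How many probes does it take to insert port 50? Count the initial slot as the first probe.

Insert 457: h=6, slot 6 empty → index 6.
Insert 706: h=2, slot 2 empty → index 2.
Insert 655: h=6, h2=6, slot 6 occupied → index 1.
Insert 512: h=6, h2=3, slot 6 occupied → index 9.
Insert 66: h=0, slot 0 empty → index 0.
Insert 50: h=6, h2=1, slot 6 occupied → index 7.
Table: [66, 655, 706, _, _, _, 457, 50, _, 512, _]

2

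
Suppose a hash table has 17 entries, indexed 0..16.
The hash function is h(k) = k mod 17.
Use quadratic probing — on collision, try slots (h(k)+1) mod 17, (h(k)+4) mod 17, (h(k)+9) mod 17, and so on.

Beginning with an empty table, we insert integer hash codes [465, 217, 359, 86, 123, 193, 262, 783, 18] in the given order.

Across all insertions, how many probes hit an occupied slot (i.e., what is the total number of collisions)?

465 hashes to 6; slot 6 is free → place at 6.
217 hashes to 13; slot 13 is free → place at 13.
359 hashes to 2; slot 2 is free → place at 2.
86 hashes to 1; slot 1 is free → place at 1.
123 hashes to 4; slot 4 is free → place at 4.
193 hashes to 6; 6 taken → place at 7.
262 hashes to 7; 7 taken → place at 8.
783 hashes to 1; 1,2 taken → place at 5.
18 hashes to 1; 1,2,5 taken → place at 10.
Table: [_, 86, 359, _, 123, 783, 465, 193, 262, _, 18, _, _, 217, _, _, _]

7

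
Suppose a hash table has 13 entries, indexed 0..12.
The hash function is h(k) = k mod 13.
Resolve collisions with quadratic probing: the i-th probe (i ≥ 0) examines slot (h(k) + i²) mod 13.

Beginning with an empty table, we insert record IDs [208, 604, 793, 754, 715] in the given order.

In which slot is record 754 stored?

4

208: h=0 => slot 0
604: h=6 => slot 6
793: h=0, probe 0,1 => slot 1
754: h=0, probe 0,1,4 => slot 4
715: h=0, probe 0,1,4,9 => slot 9
Table: [208, 793, ∅, ∅, 754, ∅, 604, ∅, ∅, 715, ∅, ∅, ∅]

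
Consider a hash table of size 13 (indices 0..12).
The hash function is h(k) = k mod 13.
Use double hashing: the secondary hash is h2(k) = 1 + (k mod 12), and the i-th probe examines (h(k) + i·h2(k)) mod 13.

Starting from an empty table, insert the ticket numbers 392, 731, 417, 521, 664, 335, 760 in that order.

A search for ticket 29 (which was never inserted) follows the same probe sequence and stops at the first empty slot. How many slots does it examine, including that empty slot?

2

392: h=2 -> slot 2
731: h=3 -> slot 3
417: h=1 -> slot 1
521: h=1, h2=6, probe 1,7 -> slot 7
664: h=1, h2=5, probe 1,6 -> slot 6
335: h=10 -> slot 10
760: h=6, h2=5, probe 6,11 -> slot 11
Table: [., 417, 392, 731, ., ., 664, 521, ., ., 335, 760, .]
Lookup 29: h=3, h2=6, probe 3,9 → slot 9 empty, not found.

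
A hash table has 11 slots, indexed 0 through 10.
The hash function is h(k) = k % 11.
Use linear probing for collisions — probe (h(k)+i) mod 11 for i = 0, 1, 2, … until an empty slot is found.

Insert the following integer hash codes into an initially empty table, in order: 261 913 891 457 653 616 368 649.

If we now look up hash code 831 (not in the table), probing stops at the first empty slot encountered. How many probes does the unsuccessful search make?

261: h=8 -> slot 8
913: h=0 -> slot 0
891: h=0, probe 0,1 -> slot 1
457: h=6 -> slot 6
653: h=4 -> slot 4
616: h=0, probe 0,1,2 -> slot 2
368: h=5 -> slot 5
649: h=0, probe 0,1,2,3 -> slot 3
Table: [913, 891, 616, 649, 653, 368, 457, ., 261, ., .]
Lookup 831: h=6, probe 6,7 → slot 7 empty, not found.

2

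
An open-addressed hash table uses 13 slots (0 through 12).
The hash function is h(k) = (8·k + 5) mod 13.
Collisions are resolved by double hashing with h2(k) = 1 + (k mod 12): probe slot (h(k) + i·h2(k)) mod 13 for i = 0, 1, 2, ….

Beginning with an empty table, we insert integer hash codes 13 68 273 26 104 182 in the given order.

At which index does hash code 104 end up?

13: h=5 => slot 5
68: h=3 => slot 3
273: h=5, h2=10, probe 5,2 => slot 2
26: h=5, h2=3, probe 5,8 => slot 8
104: h=5, h2=9, probe 5,1 => slot 1
182: h=5, h2=3, probe 5,8,11 => slot 11
Table: [_, 104, 273, 68, _, 13, _, _, 26, _, _, 182, _]

1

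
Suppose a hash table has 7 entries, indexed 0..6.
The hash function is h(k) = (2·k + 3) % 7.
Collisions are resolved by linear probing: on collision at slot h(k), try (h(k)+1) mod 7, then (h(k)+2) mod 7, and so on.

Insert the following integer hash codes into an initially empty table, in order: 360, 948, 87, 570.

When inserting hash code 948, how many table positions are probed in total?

360 hashes to 2; slot 2 is free => place at 2.
948 hashes to 2; 2 taken => place at 3.
87 hashes to 2; 2,3 taken => place at 4.
570 hashes to 2; 2,3,4 taken => place at 5.
Table: [—, —, 360, 948, 87, 570, —]

2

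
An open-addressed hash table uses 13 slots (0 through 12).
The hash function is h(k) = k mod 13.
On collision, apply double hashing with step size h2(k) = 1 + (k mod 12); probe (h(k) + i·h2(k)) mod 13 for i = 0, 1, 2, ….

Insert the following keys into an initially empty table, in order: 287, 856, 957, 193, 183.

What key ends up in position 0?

287 hashes to 1; slot 1 is free => place at 1.
856 hashes to 11; slot 11 is free => place at 11.
957 hashes to 8; slot 8 is free => place at 8.
193 hashes to 11, h2=2; 11 taken => place at 0.
183 hashes to 1, h2=4; 1 taken => place at 5.
Table: [193, 287, ., ., ., 183, ., ., 957, ., ., 856, .]

193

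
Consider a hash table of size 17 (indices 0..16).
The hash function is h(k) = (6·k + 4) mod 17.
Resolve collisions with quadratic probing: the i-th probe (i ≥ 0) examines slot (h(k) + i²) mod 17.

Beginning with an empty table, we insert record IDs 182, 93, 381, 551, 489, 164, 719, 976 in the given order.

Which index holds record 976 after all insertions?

182: h=8 => slot 8
93: h=1 => slot 1
381: h=12 => slot 12
551: h=12, probe 12,13 => slot 13
489: h=14 => slot 14
164: h=2 => slot 2
719: h=0 => slot 0
976: h=12, probe 12,13,16 => slot 16
Table: [719, 93, 164, _, _, _, _, _, 182, _, _, _, 381, 551, 489, _, 976]

16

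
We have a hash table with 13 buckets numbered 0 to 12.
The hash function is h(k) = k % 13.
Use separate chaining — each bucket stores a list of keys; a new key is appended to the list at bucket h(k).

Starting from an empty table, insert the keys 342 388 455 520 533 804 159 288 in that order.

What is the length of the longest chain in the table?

Insert 342: h=4, bucket 4 empty -> new chain.
Insert 388: h=11, bucket 11 empty -> new chain.
Insert 455: h=0, bucket 0 empty -> new chain.
Insert 520: h=0, bucket 0 nonempty -> append to chain.
Insert 533: h=0, bucket 0 nonempty -> append to chain.
Insert 804: h=11, bucket 11 nonempty -> append to chain.
Insert 159: h=3, bucket 3 empty -> new chain.
Insert 288: h=2, bucket 2 empty -> new chain.
Final buckets:
0: 455 -> 520 -> 533
1: ∅
2: 288
3: 159
4: 342
5: ∅
6: ∅
7: ∅
8: ∅
9: ∅
10: ∅
11: 388 -> 804
12: ∅

3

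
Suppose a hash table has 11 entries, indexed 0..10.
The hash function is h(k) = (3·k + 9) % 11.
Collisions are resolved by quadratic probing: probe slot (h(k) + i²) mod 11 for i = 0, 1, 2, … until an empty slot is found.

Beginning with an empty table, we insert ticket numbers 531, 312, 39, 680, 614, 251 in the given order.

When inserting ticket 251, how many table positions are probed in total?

4

531: h=7 -> slot 7
312: h=10 -> slot 10
39: h=5 -> slot 5
680: h=3 -> slot 3
614: h=3, probe 3,4 -> slot 4
251: h=3, probe 3,4,7,1 -> slot 1
Table: [∅, 251, ∅, 680, 614, 39, ∅, 531, ∅, ∅, 312]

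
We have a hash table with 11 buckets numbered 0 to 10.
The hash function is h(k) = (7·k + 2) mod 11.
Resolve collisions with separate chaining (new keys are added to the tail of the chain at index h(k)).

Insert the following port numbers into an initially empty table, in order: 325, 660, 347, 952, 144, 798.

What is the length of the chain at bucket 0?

4

Insert 325: h=0, bucket 0 empty -> new chain.
Insert 660: h=2, bucket 2 empty -> new chain.
Insert 347: h=0, bucket 0 nonempty -> append to chain.
Insert 952: h=0, bucket 0 nonempty -> append to chain.
Insert 144: h=9, bucket 9 empty -> new chain.
Insert 798: h=0, bucket 0 nonempty -> append to chain.
Final buckets:
0: 325 -> 347 -> 952 -> 798
1: ∅
2: 660
3: ∅
4: ∅
5: ∅
6: ∅
7: ∅
8: ∅
9: 144
10: ∅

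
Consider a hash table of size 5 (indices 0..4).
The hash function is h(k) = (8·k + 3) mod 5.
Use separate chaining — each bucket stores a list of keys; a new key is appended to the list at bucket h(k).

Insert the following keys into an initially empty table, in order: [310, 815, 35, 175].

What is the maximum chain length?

4

310 -> bucket 3
815 -> bucket 3 (collision)
35 -> bucket 3 (collision)
175 -> bucket 3 (collision)
Final buckets:
0: .
1: .
2: .
3: 310 -> 815 -> 35 -> 175
4: .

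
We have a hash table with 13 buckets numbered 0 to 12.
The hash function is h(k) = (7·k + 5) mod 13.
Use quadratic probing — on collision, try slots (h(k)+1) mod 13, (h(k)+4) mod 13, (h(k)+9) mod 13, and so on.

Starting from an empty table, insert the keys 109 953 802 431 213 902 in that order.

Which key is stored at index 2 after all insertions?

109 hashes to 1; slot 1 is free => place at 1.
953 hashes to 7; slot 7 is free => place at 7.
802 hashes to 3; slot 3 is free => place at 3.
431 hashes to 6; slot 6 is free => place at 6.
213 hashes to 1; 1 taken => place at 2.
902 hashes to 1; 1,2 taken => place at 5.
Table: [—, 109, 213, 802, —, 902, 431, 953, —, —, —, —, —]

213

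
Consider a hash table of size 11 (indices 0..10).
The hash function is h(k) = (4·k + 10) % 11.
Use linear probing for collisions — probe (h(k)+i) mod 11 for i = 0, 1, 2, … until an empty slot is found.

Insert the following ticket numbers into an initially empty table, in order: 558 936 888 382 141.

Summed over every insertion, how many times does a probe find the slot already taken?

3

Insert 558: h=9, slot 9 empty -> index 9.
Insert 936: h=3, slot 3 empty -> index 3.
Insert 888: h=9, slot 9 occupied -> index 10.
Insert 382: h=9, slots 9,10 occupied -> index 0.
Insert 141: h=2, slot 2 empty -> index 2.
Table: [382, ., 141, 936, ., ., ., ., ., 558, 888]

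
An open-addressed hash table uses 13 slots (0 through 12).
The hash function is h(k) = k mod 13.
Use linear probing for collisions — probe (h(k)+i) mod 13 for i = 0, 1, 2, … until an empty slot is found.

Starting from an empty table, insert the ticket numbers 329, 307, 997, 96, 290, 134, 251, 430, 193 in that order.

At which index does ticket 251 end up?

10

329 hashes to 4; slot 4 is free => place at 4.
307 hashes to 8; slot 8 is free => place at 8.
997 hashes to 9; slot 9 is free => place at 9.
96 hashes to 5; slot 5 is free => place at 5.
290 hashes to 4; 4,5 taken => place at 6.
134 hashes to 4; 4,5,6 taken => place at 7.
251 hashes to 4; 4,5,6,7,8,9 taken => place at 10.
430 hashes to 1; slot 1 is free => place at 1.
193 hashes to 11; slot 11 is free => place at 11.
Table: [—, 430, —, —, 329, 96, 290, 134, 307, 997, 251, 193, —]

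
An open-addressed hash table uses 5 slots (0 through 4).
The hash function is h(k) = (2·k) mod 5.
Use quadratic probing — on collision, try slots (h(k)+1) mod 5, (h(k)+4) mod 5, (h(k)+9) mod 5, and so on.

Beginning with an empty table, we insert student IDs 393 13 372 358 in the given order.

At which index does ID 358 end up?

0

Insert 393: h=1, slot 1 empty => index 1.
Insert 13: h=1, slot 1 occupied => index 2.
Insert 372: h=4, slot 4 empty => index 4.
Insert 358: h=1, slots 1,2 occupied => index 0.
Table: [358, 393, 13, ., 372]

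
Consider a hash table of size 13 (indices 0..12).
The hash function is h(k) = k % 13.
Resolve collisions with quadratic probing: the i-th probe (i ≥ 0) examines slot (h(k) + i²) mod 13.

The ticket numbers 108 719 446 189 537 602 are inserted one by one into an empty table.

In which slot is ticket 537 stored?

0

108: h=4 → slot 4
719: h=4, probe 4,5 → slot 5
446: h=4, probe 4,5,8 → slot 8
189: h=7 → slot 7
537: h=4, probe 4,5,8,0 → slot 0
602: h=4, probe 4,5,8,0,7,3 → slot 3
Table: [537, _, _, 602, 108, 719, _, 189, 446, _, _, _, _]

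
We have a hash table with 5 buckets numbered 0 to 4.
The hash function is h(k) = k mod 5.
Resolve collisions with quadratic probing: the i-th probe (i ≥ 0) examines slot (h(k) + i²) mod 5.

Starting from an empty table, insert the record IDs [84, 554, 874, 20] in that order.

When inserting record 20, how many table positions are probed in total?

2

84: h=4 -> slot 4
554: h=4, probe 4,0 -> slot 0
874: h=4, probe 4,0,3 -> slot 3
20: h=0, probe 0,1 -> slot 1
Table: [554, 20, ∅, 874, 84]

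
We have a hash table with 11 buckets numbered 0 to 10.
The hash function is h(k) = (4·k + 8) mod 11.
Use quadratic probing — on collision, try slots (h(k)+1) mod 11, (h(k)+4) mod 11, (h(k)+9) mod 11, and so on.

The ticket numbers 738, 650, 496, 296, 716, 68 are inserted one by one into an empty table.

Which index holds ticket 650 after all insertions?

738 hashes to 1; slot 1 is free => place at 1.
650 hashes to 1; 1 taken => place at 2.
496 hashes to 1; 1,2 taken => place at 5.
296 hashes to 4; slot 4 is free => place at 4.
716 hashes to 1; 1,2,5 taken => place at 10.
68 hashes to 5; 5 taken => place at 6.
Table: [—, 738, 650, —, 296, 496, 68, —, —, —, 716]

2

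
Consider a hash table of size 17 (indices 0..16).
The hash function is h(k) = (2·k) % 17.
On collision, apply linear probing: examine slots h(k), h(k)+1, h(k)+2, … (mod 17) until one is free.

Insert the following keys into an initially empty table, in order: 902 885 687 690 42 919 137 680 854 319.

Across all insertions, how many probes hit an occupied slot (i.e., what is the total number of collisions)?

9

Insert 902: h=2, slot 2 empty => index 2.
Insert 885: h=2, slot 2 occupied => index 3.
Insert 687: h=14, slot 14 empty => index 14.
Insert 690: h=3, slot 3 occupied => index 4.
Insert 42: h=16, slot 16 empty => index 16.
Insert 919: h=2, slots 2,3,4 occupied => index 5.
Insert 137: h=2, slots 2,3,4,5 occupied => index 6.
Insert 680: h=0, slot 0 empty => index 0.
Insert 854: h=8, slot 8 empty => index 8.
Insert 319: h=9, slot 9 empty => index 9.
Table: [680, _, 902, 885, 690, 919, 137, _, 854, 319, _, _, _, _, 687, _, 42]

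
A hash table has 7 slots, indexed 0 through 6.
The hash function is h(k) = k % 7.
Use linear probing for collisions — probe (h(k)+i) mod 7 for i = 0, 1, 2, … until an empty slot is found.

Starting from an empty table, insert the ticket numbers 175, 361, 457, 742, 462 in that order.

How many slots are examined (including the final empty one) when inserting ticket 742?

175: h=0 -> slot 0
361: h=4 -> slot 4
457: h=2 -> slot 2
742: h=0, probe 0,1 -> slot 1
462: h=0, probe 0,1,2,3 -> slot 3
Table: [175, 742, 457, 462, 361, -, -]

2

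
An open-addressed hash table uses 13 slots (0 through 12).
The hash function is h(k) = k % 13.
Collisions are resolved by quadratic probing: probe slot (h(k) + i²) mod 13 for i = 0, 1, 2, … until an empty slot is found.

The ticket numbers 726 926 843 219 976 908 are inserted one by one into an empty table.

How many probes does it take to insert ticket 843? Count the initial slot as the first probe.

2

726: h=11 -> slot 11
926: h=3 -> slot 3
843: h=11, probe 11,12 -> slot 12
219: h=11, probe 11,12,2 -> slot 2
976: h=1 -> slot 1
908: h=11, probe 11,12,2,7 -> slot 7
Table: [∅, 976, 219, 926, ∅, ∅, ∅, 908, ∅, ∅, ∅, 726, 843]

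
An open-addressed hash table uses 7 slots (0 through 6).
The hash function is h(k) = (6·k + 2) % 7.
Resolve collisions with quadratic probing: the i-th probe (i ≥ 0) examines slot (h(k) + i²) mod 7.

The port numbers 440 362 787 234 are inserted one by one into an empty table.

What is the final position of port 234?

0

440: h=3 → slot 3
362: h=4 → slot 4
787: h=6 → slot 6
234: h=6, probe 6,0 → slot 0
Table: [234, ., ., 440, 362, ., 787]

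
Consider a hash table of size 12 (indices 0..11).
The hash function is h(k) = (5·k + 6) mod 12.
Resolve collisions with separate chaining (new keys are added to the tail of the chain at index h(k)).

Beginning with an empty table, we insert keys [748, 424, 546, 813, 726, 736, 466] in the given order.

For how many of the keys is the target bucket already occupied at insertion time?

3

Insert 748: h=2, bucket 2 empty → new chain.
Insert 424: h=2, bucket 2 nonempty → append to chain.
Insert 546: h=0, bucket 0 empty → new chain.
Insert 813: h=3, bucket 3 empty → new chain.
Insert 726: h=0, bucket 0 nonempty → append to chain.
Insert 736: h=2, bucket 2 nonempty → append to chain.
Insert 466: h=8, bucket 8 empty → new chain.
Final buckets:
0: 546 -> 726
1: .
2: 748 -> 424 -> 736
3: 813
4: .
5: .
6: .
7: .
8: 466
9: .
10: .
11: .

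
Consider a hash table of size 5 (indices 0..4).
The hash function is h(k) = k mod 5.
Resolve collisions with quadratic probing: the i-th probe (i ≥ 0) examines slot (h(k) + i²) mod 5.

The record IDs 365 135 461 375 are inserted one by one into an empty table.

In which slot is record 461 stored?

365 hashes to 0; slot 0 is free => place at 0.
135 hashes to 0; 0 taken => place at 1.
461 hashes to 1; 1 taken => place at 2.
375 hashes to 0; 0,1 taken => place at 4.
Table: [365, 135, 461, ∅, 375]

2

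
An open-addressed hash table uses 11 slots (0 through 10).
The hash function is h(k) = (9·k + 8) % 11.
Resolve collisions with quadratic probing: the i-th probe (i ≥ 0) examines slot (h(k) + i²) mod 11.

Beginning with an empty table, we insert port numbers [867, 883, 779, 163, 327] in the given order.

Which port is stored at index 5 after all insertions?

779

Insert 867: h=1, slot 1 empty -> index 1.
Insert 883: h=2, slot 2 empty -> index 2.
Insert 779: h=1, slots 1,2 occupied -> index 5.
Insert 163: h=1, slots 1,2,5 occupied -> index 10.
Insert 327: h=3, slot 3 empty -> index 3.
Table: [—, 867, 883, 327, —, 779, —, —, —, —, 163]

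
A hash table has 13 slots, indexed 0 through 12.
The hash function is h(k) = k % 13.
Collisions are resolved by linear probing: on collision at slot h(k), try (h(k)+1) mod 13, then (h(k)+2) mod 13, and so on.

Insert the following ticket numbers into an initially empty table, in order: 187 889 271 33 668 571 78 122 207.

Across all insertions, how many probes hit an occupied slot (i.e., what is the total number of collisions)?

10

Insert 187: h=5, slot 5 empty -> index 5.
Insert 889: h=5, slot 5 occupied -> index 6.
Insert 271: h=11, slot 11 empty -> index 11.
Insert 33: h=7, slot 7 empty -> index 7.
Insert 668: h=5, slots 5,6,7 occupied -> index 8.
Insert 571: h=12, slot 12 empty -> index 12.
Insert 78: h=0, slot 0 empty -> index 0.
Insert 122: h=5, slots 5,6,7,8 occupied -> index 9.
Insert 207: h=12, slots 12,0 occupied -> index 1.
Table: [78, 207, —, —, —, 187, 889, 33, 668, 122, —, 271, 571]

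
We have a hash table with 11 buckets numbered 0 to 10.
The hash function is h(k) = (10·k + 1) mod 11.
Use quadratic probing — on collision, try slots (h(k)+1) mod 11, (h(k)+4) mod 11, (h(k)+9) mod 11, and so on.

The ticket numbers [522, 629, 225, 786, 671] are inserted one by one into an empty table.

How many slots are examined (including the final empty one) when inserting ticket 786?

522 hashes to 7; slot 7 is free → place at 7.
629 hashes to 10; slot 10 is free → place at 10.
225 hashes to 7; 7 taken → place at 8.
786 hashes to 7; 7,8 taken → place at 0.
671 hashes to 1; slot 1 is free → place at 1.
Table: [786, 671, -, -, -, -, -, 522, 225, -, 629]

3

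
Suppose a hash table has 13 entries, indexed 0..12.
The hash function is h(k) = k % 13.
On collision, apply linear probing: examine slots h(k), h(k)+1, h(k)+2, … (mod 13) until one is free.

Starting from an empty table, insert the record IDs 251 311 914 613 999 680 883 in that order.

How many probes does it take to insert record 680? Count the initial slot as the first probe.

Insert 251: h=4, slot 4 empty => index 4.
Insert 311: h=12, slot 12 empty => index 12.
Insert 914: h=4, slot 4 occupied => index 5.
Insert 613: h=2, slot 2 empty => index 2.
Insert 999: h=11, slot 11 empty => index 11.
Insert 680: h=4, slots 4,5 occupied => index 6.
Insert 883: h=12, slot 12 occupied => index 0.
Table: [883, -, 613, -, 251, 914, 680, -, -, -, -, 999, 311]

3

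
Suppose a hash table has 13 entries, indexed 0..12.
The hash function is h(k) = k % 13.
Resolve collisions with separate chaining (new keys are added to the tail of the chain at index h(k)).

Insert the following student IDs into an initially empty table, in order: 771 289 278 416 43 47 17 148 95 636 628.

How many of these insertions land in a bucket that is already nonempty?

Insert 771: h=4, bucket 4 empty → new chain.
Insert 289: h=3, bucket 3 empty → new chain.
Insert 278: h=5, bucket 5 empty → new chain.
Insert 416: h=0, bucket 0 empty → new chain.
Insert 43: h=4, bucket 4 nonempty → append to chain.
Insert 47: h=8, bucket 8 empty → new chain.
Insert 17: h=4, bucket 4 nonempty → append to chain.
Insert 148: h=5, bucket 5 nonempty → append to chain.
Insert 95: h=4, bucket 4 nonempty → append to chain.
Insert 636: h=12, bucket 12 empty → new chain.
Insert 628: h=4, bucket 4 nonempty → append to chain.
Final buckets:
0: 416
1: _
2: _
3: 289
4: 771 -> 43 -> 17 -> 95 -> 628
5: 278 -> 148
6: _
7: _
8: 47
9: _
10: _
11: _
12: 636

5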